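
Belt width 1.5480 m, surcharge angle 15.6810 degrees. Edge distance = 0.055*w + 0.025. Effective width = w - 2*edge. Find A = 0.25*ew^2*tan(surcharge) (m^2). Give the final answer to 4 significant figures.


edge = 0.055*1.5480 + 0.025 = 0.11014 m
ew = 1.5480 - 2*0.11014 = 1.32772 m
A = 0.25 * 1.32772^2 * tan(15.6810 deg)
A = 0.1237 m^2


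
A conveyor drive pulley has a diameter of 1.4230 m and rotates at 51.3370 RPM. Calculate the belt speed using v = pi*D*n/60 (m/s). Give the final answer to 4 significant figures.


v = pi * 1.4230 * 51.3370 / 60
v = 3.825 m/s


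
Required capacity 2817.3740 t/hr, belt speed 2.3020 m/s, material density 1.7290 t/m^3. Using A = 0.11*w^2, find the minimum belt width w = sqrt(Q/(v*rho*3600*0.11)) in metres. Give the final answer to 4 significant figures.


A_req = 2817.3740 / (2.3020 * 1.7290 * 3600) = 0.196626 m^2
w = sqrt(0.196626 / 0.11)
w = 1.337 m


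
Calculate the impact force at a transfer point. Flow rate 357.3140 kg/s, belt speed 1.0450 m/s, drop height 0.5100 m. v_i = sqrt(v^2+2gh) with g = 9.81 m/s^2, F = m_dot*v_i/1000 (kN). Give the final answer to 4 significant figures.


v_i = sqrt(1.0450^2 + 2*9.81*0.5100) = 3.3314 m/s
F = 357.3140 * 3.3314 / 1000
F = 1.190 kN


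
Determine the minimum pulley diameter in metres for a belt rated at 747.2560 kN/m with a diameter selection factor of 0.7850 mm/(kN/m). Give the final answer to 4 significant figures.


D = 747.2560 * 0.7850 / 1000
D = 0.5866 m


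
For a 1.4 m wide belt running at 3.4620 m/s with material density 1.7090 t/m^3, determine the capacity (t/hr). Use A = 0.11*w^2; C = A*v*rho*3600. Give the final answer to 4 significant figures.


A = 0.11 * 1.4^2 = 0.2156 m^2
C = 0.2156 * 3.4620 * 1.7090 * 3600
C = 4592 t/hr


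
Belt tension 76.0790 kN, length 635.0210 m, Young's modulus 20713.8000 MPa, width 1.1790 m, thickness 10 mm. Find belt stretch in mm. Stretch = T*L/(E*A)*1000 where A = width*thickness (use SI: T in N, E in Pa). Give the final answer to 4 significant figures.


A = 1.1790 * 0.01 = 0.01179 m^2
Stretch = 76.0790*1000 * 635.0210 / (20713.8000e6 * 0.01179) * 1000
Stretch = 197.8 mm


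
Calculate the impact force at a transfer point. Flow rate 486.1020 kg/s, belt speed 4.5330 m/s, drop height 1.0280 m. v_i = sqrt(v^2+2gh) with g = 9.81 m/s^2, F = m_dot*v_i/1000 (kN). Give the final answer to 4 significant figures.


v_i = sqrt(4.5330^2 + 2*9.81*1.0280) = 6.38102 m/s
F = 486.1020 * 6.38102 / 1000
F = 3.102 kN


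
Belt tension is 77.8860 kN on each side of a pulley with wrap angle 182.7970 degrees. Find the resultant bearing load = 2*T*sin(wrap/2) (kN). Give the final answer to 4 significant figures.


F = 2 * 77.8860 * sin(182.7970/2 deg)
F = 155.7 kN


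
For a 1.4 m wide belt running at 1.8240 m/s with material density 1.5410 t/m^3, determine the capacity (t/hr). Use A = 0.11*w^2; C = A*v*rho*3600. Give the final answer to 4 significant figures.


A = 0.11 * 1.4^2 = 0.2156 m^2
C = 0.2156 * 1.8240 * 1.5410 * 3600
C = 2182 t/hr


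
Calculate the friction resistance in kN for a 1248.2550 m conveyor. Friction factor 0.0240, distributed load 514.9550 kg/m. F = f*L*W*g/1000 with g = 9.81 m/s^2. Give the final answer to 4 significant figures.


F = 0.0240 * 1248.2550 * 514.9550 * 9.81 / 1000
F = 151.3 kN


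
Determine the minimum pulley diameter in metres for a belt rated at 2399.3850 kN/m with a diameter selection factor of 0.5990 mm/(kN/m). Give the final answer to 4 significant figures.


D = 2399.3850 * 0.5990 / 1000
D = 1.437 m


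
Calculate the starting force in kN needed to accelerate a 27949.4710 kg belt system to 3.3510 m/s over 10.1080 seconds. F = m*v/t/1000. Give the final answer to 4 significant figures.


F = 27949.4710 * 3.3510 / 10.1080 / 1000
F = 9.266 kN


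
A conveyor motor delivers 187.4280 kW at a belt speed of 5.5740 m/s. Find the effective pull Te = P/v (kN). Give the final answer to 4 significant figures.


Te = P / v = 187.4280 / 5.5740
Te = 33.63 kN


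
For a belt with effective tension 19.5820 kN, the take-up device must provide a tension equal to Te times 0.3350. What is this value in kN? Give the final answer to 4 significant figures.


T_tu = 19.5820 * 0.3350
T_tu = 6.560 kN


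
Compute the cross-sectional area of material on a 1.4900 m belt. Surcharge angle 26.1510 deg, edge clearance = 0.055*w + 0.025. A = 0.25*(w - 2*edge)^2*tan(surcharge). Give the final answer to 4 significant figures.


edge = 0.055*1.4900 + 0.025 = 0.10695 m
ew = 1.4900 - 2*0.10695 = 1.2761 m
A = 0.25 * 1.2761^2 * tan(26.1510 deg)
A = 0.1999 m^2


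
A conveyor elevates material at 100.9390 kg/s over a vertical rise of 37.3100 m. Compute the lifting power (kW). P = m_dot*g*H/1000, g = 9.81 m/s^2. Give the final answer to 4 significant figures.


P = 100.9390 * 9.81 * 37.3100 / 1000
P = 36.94 kW


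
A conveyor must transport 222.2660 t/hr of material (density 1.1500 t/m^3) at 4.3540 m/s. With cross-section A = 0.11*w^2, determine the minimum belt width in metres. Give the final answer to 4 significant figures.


A_req = 222.2660 / (4.3540 * 1.1500 * 3600) = 0.0123306 m^2
w = sqrt(0.0123306 / 0.11)
w = 0.3348 m


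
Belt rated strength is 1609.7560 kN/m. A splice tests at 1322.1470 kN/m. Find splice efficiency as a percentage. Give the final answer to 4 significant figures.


Eff = 1322.1470 / 1609.7560 * 100
Eff = 82.13 %


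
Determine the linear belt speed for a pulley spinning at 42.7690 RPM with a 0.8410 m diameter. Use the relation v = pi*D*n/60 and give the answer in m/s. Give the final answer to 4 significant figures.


v = pi * 0.8410 * 42.7690 / 60
v = 1.883 m/s


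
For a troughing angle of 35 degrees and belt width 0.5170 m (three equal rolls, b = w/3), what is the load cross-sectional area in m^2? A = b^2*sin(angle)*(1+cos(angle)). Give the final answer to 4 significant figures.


b = 0.5170/3 = 0.172333 m
A = 0.172333^2 * sin(35 deg) * (1 + cos(35 deg))
A = 0.03099 m^2


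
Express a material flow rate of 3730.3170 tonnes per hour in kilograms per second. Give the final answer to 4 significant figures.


m_dot = 3730.3170 * 1000 / 3600
m_dot = 1036 kg/s


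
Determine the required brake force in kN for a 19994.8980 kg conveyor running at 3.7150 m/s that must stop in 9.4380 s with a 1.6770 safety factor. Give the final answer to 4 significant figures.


F = 19994.8980 * 3.7150 / 9.4380 * 1.6770 / 1000
F = 13.20 kN


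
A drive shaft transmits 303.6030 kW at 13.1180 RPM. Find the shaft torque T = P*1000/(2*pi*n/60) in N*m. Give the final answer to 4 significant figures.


omega = 2*pi*13.1180/60 = 1.37371 rad/s
T = 303.6030*1000 / 1.37371
T = 221000 N*m


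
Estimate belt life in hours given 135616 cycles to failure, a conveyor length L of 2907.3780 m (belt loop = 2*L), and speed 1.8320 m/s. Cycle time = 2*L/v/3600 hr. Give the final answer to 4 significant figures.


cycle_time = 2 * 2907.3780 / 1.8320 / 3600 = 0.881665 hr
life = 135616 * 0.881665 = 119600 hours


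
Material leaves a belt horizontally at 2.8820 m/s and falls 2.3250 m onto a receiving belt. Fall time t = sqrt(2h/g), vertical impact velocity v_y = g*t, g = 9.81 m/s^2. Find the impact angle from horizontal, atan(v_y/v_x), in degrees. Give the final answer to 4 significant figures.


t = sqrt(2*2.3250/9.81) = 0.688481 s
v_y = 9.81 * 0.688481 = 6.754 m/s
angle = atan(6.754 / 2.8820) = 66.89 deg


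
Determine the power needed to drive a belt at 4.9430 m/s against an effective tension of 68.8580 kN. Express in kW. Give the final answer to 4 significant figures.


P = Te * v = 68.8580 * 4.9430
P = 340.4 kW


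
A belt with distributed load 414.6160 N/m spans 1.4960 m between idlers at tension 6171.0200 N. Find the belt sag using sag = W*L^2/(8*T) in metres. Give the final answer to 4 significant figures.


sag = 414.6160 * 1.4960^2 / (8 * 6171.0200)
sag = 0.01880 m


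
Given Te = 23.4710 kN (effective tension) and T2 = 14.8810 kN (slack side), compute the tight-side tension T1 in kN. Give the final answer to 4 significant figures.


T1 = Te + T2 = 23.4710 + 14.8810
T1 = 38.35 kN


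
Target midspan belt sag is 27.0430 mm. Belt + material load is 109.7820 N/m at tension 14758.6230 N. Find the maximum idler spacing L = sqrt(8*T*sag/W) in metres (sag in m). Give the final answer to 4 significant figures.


sag = 27.0430/1000 = 0.027043 m
L = sqrt(8 * 14758.6230 * 0.027043 / 109.7820)
L = 5.393 m


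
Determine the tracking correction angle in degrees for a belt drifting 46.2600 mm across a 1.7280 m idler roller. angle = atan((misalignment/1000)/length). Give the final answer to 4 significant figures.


misalign_m = 46.2600 / 1000 = 0.046260 m
angle = atan(0.046260 / 1.7280)
angle = 1.533 deg


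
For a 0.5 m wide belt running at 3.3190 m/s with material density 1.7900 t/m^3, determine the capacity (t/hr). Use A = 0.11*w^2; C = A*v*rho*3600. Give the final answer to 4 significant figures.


A = 0.11 * 0.5^2 = 0.0275 m^2
C = 0.0275 * 3.3190 * 1.7900 * 3600
C = 588.2 t/hr


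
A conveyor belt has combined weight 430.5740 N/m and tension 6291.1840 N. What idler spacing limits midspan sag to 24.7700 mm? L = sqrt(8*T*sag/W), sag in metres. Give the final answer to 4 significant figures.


sag = 24.7700/1000 = 0.024770 m
L = sqrt(8 * 6291.1840 * 0.024770 / 430.5740)
L = 1.702 m


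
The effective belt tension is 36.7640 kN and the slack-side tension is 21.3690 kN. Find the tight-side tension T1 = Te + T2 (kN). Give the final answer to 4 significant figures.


T1 = Te + T2 = 36.7640 + 21.3690
T1 = 58.13 kN


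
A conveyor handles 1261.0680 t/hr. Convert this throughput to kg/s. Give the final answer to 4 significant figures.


m_dot = 1261.0680 * 1000 / 3600
m_dot = 350.3 kg/s


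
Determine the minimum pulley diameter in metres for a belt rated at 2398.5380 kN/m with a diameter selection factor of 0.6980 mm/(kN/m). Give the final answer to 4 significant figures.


D = 2398.5380 * 0.6980 / 1000
D = 1.674 m


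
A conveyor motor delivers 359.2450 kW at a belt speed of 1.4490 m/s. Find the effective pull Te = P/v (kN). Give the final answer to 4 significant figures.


Te = P / v = 359.2450 / 1.4490
Te = 247.9 kN


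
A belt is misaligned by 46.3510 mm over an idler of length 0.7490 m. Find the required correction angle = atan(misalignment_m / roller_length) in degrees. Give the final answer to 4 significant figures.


misalign_m = 46.3510 / 1000 = 0.046351 m
angle = atan(0.046351 / 0.7490)
angle = 3.541 deg


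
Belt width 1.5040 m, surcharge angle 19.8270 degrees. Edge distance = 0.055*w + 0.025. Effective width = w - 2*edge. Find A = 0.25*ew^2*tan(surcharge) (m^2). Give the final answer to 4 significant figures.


edge = 0.055*1.5040 + 0.025 = 0.10772 m
ew = 1.5040 - 2*0.10772 = 1.28856 m
A = 0.25 * 1.28856^2 * tan(19.8270 deg)
A = 0.1497 m^2


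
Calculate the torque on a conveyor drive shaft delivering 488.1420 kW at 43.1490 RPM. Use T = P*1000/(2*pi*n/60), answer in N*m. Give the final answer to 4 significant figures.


omega = 2*pi*43.1490/60 = 4.51855 rad/s
T = 488.1420*1000 / 4.51855
T = 108000 N*m


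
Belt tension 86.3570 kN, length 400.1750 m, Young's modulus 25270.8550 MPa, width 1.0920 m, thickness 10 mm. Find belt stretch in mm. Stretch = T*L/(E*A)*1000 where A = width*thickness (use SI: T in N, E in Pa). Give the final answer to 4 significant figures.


A = 1.0920 * 0.01 = 0.01092 m^2
Stretch = 86.3570*1000 * 400.1750 / (25270.8550e6 * 0.01092) * 1000
Stretch = 125.2 mm


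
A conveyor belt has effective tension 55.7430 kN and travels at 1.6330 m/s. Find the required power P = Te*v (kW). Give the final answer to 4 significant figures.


P = Te * v = 55.7430 * 1.6330
P = 91.03 kW


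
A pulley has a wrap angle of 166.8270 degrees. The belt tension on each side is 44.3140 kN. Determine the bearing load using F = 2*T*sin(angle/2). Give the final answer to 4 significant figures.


F = 2 * 44.3140 * sin(166.8270/2 deg)
F = 88.04 kN


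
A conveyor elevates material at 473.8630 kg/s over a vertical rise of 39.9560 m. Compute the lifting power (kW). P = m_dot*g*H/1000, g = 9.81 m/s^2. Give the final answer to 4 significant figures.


P = 473.8630 * 9.81 * 39.9560 / 1000
P = 185.7 kW


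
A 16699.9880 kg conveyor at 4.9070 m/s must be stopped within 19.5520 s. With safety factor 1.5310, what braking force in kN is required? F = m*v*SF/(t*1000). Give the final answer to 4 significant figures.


F = 16699.9880 * 4.9070 / 19.5520 * 1.5310 / 1000
F = 6.417 kN


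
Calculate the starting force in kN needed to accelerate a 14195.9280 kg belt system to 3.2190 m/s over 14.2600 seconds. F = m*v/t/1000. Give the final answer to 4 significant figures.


F = 14195.9280 * 3.2190 / 14.2600 / 1000
F = 3.205 kN


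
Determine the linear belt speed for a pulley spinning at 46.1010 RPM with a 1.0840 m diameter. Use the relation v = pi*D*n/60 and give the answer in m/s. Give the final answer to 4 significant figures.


v = pi * 1.0840 * 46.1010 / 60
v = 2.617 m/s


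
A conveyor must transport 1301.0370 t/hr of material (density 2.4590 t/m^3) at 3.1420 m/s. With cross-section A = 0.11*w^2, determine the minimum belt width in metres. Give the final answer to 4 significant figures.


A_req = 1301.0370 / (3.1420 * 2.4590 * 3600) = 0.0467759 m^2
w = sqrt(0.0467759 / 0.11)
w = 0.6521 m


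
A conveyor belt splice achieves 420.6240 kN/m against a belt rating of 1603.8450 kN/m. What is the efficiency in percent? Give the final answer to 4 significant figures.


Eff = 420.6240 / 1603.8450 * 100
Eff = 26.23 %


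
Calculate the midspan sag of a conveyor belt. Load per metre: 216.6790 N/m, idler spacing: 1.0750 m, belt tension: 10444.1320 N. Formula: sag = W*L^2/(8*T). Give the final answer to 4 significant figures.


sag = 216.6790 * 1.0750^2 / (8 * 10444.1320)
sag = 0.002997 m


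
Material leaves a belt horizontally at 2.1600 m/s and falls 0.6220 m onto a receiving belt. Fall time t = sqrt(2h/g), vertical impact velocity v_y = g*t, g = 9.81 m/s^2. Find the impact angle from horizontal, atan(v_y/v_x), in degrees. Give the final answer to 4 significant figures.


t = sqrt(2*0.6220/9.81) = 0.356103 s
v_y = 9.81 * 0.356103 = 3.49337 m/s
angle = atan(3.49337 / 2.1600) = 58.27 deg


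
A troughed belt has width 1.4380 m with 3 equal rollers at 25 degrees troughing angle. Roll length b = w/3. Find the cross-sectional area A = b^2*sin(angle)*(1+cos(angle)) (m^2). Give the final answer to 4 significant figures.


b = 1.4380/3 = 0.479333 m
A = 0.479333^2 * sin(25 deg) * (1 + cos(25 deg))
A = 0.1851 m^2


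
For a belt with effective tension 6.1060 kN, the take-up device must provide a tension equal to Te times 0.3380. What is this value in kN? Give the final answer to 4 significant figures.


T_tu = 6.1060 * 0.3380
T_tu = 2.064 kN


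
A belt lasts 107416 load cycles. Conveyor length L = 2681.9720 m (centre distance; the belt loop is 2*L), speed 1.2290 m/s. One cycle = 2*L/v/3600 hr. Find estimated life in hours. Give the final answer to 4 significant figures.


cycle_time = 2 * 2681.9720 / 1.2290 / 3600 = 1.21236 hr
life = 107416 * 1.21236 = 130200 hours


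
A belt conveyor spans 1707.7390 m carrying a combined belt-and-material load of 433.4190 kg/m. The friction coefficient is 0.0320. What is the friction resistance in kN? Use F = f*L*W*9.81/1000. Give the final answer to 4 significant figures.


F = 0.0320 * 1707.7390 * 433.4190 * 9.81 / 1000
F = 232.4 kN


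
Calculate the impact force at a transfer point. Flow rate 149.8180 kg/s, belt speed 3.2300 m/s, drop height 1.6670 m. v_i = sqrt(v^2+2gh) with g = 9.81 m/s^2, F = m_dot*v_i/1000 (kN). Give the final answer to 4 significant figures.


v_i = sqrt(3.2300^2 + 2*9.81*1.6670) = 6.56806 m/s
F = 149.8180 * 6.56806 / 1000
F = 0.9840 kN


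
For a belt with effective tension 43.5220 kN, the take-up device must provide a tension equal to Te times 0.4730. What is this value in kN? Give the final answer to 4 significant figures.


T_tu = 43.5220 * 0.4730
T_tu = 20.59 kN


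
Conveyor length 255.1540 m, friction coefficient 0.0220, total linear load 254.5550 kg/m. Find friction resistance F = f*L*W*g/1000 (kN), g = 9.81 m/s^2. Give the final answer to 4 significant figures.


F = 0.0220 * 255.1540 * 254.5550 * 9.81 / 1000
F = 14.02 kN


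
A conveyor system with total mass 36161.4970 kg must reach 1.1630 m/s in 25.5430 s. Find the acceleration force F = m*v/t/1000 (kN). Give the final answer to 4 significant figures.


F = 36161.4970 * 1.1630 / 25.5430 / 1000
F = 1.646 kN


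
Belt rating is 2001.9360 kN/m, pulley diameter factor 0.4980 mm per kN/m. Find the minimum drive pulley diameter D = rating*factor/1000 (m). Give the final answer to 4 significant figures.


D = 2001.9360 * 0.4980 / 1000
D = 0.9970 m


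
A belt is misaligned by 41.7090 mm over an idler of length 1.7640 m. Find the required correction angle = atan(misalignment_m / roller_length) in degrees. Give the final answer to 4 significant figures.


misalign_m = 41.7090 / 1000 = 0.041709 m
angle = atan(0.041709 / 1.7640)
angle = 1.354 deg


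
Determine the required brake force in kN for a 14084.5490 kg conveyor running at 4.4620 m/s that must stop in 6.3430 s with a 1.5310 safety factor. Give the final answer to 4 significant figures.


F = 14084.5490 * 4.4620 / 6.3430 * 1.5310 / 1000
F = 15.17 kN


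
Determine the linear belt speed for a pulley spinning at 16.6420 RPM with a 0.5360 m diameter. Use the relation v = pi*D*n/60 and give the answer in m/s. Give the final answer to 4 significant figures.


v = pi * 0.5360 * 16.6420 / 60
v = 0.4671 m/s


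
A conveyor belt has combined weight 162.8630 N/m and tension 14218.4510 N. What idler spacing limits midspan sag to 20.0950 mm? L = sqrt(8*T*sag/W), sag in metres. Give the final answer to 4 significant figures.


sag = 20.0950/1000 = 0.020095 m
L = sqrt(8 * 14218.4510 * 0.020095 / 162.8630)
L = 3.746 m


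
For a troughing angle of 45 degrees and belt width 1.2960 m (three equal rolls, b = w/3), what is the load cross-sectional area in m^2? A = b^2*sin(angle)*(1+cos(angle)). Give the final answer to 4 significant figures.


b = 1.2960/3 = 0.432 m
A = 0.432^2 * sin(45 deg) * (1 + cos(45 deg))
A = 0.2253 m^2


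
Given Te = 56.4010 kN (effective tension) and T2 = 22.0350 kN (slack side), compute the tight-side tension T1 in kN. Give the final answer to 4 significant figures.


T1 = Te + T2 = 56.4010 + 22.0350
T1 = 78.44 kN


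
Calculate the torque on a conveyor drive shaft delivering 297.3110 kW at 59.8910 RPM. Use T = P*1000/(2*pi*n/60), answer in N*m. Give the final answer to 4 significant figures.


omega = 2*pi*59.8910/60 = 6.27177 rad/s
T = 297.3110*1000 / 6.27177
T = 47400 N*m


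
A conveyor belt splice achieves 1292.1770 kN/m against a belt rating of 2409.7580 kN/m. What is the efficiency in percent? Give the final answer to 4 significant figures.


Eff = 1292.1770 / 2409.7580 * 100
Eff = 53.62 %


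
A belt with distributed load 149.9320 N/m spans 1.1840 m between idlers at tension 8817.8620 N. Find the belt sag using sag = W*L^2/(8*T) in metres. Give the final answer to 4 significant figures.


sag = 149.9320 * 1.1840^2 / (8 * 8817.8620)
sag = 0.002980 m


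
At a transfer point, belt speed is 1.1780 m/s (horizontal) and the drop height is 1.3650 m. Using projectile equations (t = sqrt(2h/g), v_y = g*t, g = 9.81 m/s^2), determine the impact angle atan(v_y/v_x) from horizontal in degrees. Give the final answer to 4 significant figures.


t = sqrt(2*1.3650/9.81) = 0.52753 s
v_y = 9.81 * 0.52753 = 5.17507 m/s
angle = atan(5.17507 / 1.1780) = 77.18 deg


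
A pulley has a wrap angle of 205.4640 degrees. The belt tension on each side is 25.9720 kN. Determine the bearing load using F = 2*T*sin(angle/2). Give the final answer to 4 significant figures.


F = 2 * 25.9720 * sin(205.4640/2 deg)
F = 50.67 kN


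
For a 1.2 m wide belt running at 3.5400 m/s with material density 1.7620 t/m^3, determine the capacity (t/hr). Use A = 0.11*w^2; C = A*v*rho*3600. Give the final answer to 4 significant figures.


A = 0.11 * 1.2^2 = 0.1584 m^2
C = 0.1584 * 3.5400 * 1.7620 * 3600
C = 3557 t/hr


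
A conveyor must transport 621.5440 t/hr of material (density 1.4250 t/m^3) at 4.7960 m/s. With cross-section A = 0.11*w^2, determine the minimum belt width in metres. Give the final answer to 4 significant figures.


A_req = 621.5440 / (4.7960 * 1.4250 * 3600) = 0.0252624 m^2
w = sqrt(0.0252624 / 0.11)
w = 0.4792 m


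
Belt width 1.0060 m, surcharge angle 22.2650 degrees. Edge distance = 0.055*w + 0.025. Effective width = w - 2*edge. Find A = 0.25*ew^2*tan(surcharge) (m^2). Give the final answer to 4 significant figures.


edge = 0.055*1.0060 + 0.025 = 0.08033 m
ew = 1.0060 - 2*0.08033 = 0.84534 m
A = 0.25 * 0.84534^2 * tan(22.2650 deg)
A = 0.07314 m^2


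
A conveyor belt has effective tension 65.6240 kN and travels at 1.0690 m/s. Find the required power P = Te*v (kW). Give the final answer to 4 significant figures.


P = Te * v = 65.6240 * 1.0690
P = 70.15 kW


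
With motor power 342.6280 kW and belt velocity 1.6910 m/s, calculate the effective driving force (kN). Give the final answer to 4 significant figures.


Te = P / v = 342.6280 / 1.6910
Te = 202.6 kN


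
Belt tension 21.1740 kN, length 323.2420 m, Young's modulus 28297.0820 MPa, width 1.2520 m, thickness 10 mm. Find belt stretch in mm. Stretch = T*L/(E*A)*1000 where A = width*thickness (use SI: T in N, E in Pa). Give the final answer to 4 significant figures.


A = 1.2520 * 0.01 = 0.01252 m^2
Stretch = 21.1740*1000 * 323.2420 / (28297.0820e6 * 0.01252) * 1000
Stretch = 19.32 mm


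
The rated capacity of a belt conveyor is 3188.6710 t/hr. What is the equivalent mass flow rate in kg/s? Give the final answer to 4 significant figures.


m_dot = 3188.6710 * 1000 / 3600
m_dot = 885.7 kg/s


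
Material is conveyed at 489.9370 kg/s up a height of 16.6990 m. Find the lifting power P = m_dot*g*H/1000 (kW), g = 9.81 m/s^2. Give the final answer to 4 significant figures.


P = 489.9370 * 9.81 * 16.6990 / 1000
P = 80.26 kW


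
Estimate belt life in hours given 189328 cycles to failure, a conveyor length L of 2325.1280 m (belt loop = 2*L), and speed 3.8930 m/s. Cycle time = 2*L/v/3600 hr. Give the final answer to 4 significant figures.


cycle_time = 2 * 2325.1280 / 3.8930 / 3600 = 0.33181 hr
life = 189328 * 0.33181 = 62820 hours


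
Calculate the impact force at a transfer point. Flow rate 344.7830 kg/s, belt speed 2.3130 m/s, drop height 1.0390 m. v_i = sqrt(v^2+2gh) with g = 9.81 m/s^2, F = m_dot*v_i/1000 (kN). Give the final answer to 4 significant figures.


v_i = sqrt(2.3130^2 + 2*9.81*1.0390) = 5.07298 m/s
F = 344.7830 * 5.07298 / 1000
F = 1.749 kN


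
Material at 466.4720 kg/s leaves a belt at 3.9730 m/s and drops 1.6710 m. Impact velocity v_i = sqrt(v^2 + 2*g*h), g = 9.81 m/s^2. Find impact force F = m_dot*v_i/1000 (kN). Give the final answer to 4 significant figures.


v_i = sqrt(3.9730^2 + 2*9.81*1.6710) = 6.9692 m/s
F = 466.4720 * 6.9692 / 1000
F = 3.251 kN


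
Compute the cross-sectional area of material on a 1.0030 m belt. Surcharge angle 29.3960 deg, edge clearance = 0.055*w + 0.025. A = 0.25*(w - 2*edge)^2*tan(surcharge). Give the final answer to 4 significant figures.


edge = 0.055*1.0030 + 0.025 = 0.080165 m
ew = 1.0030 - 2*0.080165 = 0.84267 m
A = 0.25 * 0.84267^2 * tan(29.3960 deg)
A = 0.1000 m^2


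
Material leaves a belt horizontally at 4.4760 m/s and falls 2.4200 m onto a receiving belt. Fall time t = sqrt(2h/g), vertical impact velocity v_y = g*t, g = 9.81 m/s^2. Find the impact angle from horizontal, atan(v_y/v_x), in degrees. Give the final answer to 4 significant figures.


t = sqrt(2*2.4200/9.81) = 0.702406 s
v_y = 9.81 * 0.702406 = 6.8906 m/s
angle = atan(6.8906 / 4.4760) = 56.99 deg


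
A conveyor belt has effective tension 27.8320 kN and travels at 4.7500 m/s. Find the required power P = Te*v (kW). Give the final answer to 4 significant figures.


P = Te * v = 27.8320 * 4.7500
P = 132.2 kW


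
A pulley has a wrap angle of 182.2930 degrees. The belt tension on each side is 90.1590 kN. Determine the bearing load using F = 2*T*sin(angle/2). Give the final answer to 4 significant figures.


F = 2 * 90.1590 * sin(182.2930/2 deg)
F = 180.3 kN


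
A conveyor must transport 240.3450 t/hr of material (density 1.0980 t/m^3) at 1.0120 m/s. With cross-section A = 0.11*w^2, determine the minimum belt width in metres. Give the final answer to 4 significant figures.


A_req = 240.3450 / (1.0120 * 1.0980 * 3600) = 0.0600827 m^2
w = sqrt(0.0600827 / 0.11)
w = 0.7391 m


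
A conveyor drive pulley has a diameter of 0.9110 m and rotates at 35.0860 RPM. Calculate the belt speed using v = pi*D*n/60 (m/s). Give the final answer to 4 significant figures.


v = pi * 0.9110 * 35.0860 / 60
v = 1.674 m/s


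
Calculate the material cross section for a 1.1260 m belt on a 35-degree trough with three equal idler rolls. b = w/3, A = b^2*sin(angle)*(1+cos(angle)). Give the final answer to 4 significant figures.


b = 1.1260/3 = 0.375333 m
A = 0.375333^2 * sin(35 deg) * (1 + cos(35 deg))
A = 0.1470 m^2


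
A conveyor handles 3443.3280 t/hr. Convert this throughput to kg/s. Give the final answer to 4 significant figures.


m_dot = 3443.3280 * 1000 / 3600
m_dot = 956.5 kg/s


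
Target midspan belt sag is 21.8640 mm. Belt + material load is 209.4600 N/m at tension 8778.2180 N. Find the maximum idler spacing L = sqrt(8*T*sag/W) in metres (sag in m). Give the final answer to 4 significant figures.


sag = 21.8640/1000 = 0.021864 m
L = sqrt(8 * 8778.2180 * 0.021864 / 209.4600)
L = 2.707 m


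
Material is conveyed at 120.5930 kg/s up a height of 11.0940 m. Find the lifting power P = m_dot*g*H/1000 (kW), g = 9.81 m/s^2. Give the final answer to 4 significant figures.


P = 120.5930 * 9.81 * 11.0940 / 1000
P = 13.12 kW


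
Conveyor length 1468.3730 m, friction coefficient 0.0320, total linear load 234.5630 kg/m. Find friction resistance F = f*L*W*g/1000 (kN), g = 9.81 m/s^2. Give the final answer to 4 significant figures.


F = 0.0320 * 1468.3730 * 234.5630 * 9.81 / 1000
F = 108.1 kN


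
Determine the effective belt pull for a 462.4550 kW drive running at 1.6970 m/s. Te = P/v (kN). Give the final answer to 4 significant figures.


Te = P / v = 462.4550 / 1.6970
Te = 272.5 kN


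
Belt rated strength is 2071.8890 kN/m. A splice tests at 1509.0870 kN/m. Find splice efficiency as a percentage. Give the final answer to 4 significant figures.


Eff = 1509.0870 / 2071.8890 * 100
Eff = 72.84 %


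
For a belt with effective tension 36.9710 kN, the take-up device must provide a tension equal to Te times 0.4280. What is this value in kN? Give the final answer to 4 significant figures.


T_tu = 36.9710 * 0.4280
T_tu = 15.82 kN


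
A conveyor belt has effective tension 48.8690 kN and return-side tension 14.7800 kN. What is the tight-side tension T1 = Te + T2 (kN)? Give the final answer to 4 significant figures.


T1 = Te + T2 = 48.8690 + 14.7800
T1 = 63.65 kN


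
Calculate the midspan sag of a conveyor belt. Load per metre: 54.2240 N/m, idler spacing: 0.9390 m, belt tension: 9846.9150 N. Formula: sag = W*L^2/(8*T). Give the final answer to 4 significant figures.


sag = 54.2240 * 0.9390^2 / (8 * 9846.9150)
sag = 0.0006069 m


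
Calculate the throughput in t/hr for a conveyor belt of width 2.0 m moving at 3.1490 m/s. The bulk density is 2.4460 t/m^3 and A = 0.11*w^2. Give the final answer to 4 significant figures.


A = 0.11 * 2.0^2 = 0.44 m^2
C = 0.44 * 3.1490 * 2.4460 * 3600
C = 12200 t/hr


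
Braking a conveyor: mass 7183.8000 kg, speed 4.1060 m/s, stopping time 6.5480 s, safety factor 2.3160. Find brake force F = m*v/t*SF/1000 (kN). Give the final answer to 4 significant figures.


F = 7183.8000 * 4.1060 / 6.5480 * 2.3160 / 1000
F = 10.43 kN


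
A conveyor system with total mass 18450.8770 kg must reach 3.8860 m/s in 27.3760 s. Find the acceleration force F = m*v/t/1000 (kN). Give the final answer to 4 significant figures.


F = 18450.8770 * 3.8860 / 27.3760 / 1000
F = 2.619 kN


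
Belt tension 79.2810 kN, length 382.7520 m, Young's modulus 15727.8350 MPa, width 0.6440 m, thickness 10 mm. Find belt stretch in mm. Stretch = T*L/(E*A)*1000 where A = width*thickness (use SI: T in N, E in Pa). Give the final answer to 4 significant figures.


A = 0.6440 * 0.01 = 0.00644 m^2
Stretch = 79.2810*1000 * 382.7520 / (15727.8350e6 * 0.00644) * 1000
Stretch = 299.6 mm


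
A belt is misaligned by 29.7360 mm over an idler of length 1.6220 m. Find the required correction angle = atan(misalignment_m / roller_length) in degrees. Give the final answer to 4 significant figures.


misalign_m = 29.7360 / 1000 = 0.029736 m
angle = atan(0.029736 / 1.6220)
angle = 1.050 deg


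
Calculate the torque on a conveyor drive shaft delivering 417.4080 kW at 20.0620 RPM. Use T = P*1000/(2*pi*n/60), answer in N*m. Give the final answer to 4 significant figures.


omega = 2*pi*20.0620/60 = 2.10089 rad/s
T = 417.4080*1000 / 2.10089
T = 198700 N*m


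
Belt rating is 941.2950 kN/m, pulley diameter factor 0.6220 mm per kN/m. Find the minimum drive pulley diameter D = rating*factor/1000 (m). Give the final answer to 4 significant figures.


D = 941.2950 * 0.6220 / 1000
D = 0.5855 m


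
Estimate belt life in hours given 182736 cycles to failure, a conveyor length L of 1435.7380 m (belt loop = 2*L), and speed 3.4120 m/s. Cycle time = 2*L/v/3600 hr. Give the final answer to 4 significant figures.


cycle_time = 2 * 1435.7380 / 3.4120 / 3600 = 0.233773 hr
life = 182736 * 0.233773 = 42720 hours


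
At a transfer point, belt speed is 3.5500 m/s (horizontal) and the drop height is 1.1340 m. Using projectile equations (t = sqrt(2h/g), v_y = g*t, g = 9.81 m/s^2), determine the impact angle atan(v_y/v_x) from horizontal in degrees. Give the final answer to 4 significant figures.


t = sqrt(2*1.1340/9.81) = 0.480825 s
v_y = 9.81 * 0.480825 = 4.71689 m/s
angle = atan(4.71689 / 3.5500) = 53.03 deg


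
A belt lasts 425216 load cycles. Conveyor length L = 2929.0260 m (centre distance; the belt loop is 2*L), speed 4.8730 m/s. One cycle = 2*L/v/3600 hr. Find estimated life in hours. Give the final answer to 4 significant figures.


cycle_time = 2 * 2929.0260 / 4.8730 / 3600 = 0.333929 hr
life = 425216 * 0.333929 = 142000 hours


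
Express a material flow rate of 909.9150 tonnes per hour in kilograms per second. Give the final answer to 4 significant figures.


m_dot = 909.9150 * 1000 / 3600
m_dot = 252.8 kg/s


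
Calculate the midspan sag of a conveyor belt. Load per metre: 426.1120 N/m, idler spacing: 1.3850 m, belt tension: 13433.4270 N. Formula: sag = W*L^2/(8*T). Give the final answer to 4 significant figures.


sag = 426.1120 * 1.3850^2 / (8 * 13433.4270)
sag = 0.007606 m


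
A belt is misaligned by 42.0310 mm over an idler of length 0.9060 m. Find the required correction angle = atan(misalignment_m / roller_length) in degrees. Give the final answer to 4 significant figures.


misalign_m = 42.0310 / 1000 = 0.042031 m
angle = atan(0.042031 / 0.9060)
angle = 2.656 deg


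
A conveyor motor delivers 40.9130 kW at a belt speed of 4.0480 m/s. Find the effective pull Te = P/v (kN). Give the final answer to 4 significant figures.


Te = P / v = 40.9130 / 4.0480
Te = 10.11 kN


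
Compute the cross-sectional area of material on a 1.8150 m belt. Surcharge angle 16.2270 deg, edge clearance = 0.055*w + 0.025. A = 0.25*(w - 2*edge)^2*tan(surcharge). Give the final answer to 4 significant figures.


edge = 0.055*1.8150 + 0.025 = 0.124825 m
ew = 1.8150 - 2*0.124825 = 1.56535 m
A = 0.25 * 1.56535^2 * tan(16.2270 deg)
A = 0.1783 m^2


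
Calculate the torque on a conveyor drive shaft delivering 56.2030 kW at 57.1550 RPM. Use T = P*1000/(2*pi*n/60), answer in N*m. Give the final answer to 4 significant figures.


omega = 2*pi*57.1550/60 = 5.98526 rad/s
T = 56.2030*1000 / 5.98526
T = 9390 N*m


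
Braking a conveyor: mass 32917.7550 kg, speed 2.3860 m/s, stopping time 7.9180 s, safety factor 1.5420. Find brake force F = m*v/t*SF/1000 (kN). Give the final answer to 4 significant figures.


F = 32917.7550 * 2.3860 / 7.9180 * 1.5420 / 1000
F = 15.30 kN


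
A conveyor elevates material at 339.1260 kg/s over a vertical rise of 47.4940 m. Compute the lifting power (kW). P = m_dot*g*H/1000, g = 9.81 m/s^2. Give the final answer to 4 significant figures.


P = 339.1260 * 9.81 * 47.4940 / 1000
P = 158.0 kW


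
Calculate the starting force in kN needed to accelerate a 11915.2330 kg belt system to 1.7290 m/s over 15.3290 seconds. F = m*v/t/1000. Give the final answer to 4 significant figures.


F = 11915.2330 * 1.7290 / 15.3290 / 1000
F = 1.344 kN


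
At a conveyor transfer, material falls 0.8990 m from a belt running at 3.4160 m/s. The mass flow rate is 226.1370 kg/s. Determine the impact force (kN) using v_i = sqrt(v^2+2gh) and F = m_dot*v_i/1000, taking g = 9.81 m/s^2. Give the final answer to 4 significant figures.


v_i = sqrt(3.4160^2 + 2*9.81*0.8990) = 5.41363 m/s
F = 226.1370 * 5.41363 / 1000
F = 1.224 kN


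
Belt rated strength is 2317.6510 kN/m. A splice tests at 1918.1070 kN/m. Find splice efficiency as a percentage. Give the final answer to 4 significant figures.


Eff = 1918.1070 / 2317.6510 * 100
Eff = 82.76 %


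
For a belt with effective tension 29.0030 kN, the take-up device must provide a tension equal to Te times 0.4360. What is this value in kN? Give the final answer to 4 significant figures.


T_tu = 29.0030 * 0.4360
T_tu = 12.65 kN


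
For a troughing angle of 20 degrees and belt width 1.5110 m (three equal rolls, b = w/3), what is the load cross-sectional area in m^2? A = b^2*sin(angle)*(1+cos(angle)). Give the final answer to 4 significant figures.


b = 1.5110/3 = 0.503667 m
A = 0.503667^2 * sin(20 deg) * (1 + cos(20 deg))
A = 0.1683 m^2


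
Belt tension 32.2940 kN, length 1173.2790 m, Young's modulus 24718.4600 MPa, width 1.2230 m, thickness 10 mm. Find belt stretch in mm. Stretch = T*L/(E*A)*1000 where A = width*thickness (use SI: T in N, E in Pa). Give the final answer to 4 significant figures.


A = 1.2230 * 0.01 = 0.01223 m^2
Stretch = 32.2940*1000 * 1173.2790 / (24718.4600e6 * 0.01223) * 1000
Stretch = 125.3 mm


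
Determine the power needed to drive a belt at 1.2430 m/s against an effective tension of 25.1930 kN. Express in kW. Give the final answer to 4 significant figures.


P = Te * v = 25.1930 * 1.2430
P = 31.31 kW


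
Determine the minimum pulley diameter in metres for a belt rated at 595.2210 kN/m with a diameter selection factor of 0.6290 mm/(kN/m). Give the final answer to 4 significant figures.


D = 595.2210 * 0.6290 / 1000
D = 0.3744 m


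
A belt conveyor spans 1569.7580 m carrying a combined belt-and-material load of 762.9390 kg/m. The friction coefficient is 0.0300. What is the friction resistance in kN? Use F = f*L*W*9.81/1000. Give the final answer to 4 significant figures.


F = 0.0300 * 1569.7580 * 762.9390 * 9.81 / 1000
F = 352.5 kN


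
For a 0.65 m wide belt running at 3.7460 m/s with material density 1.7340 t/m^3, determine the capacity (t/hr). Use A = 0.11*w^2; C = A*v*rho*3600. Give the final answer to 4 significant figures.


A = 0.11 * 0.65^2 = 0.046475 m^2
C = 0.046475 * 3.7460 * 1.7340 * 3600
C = 1087 t/hr


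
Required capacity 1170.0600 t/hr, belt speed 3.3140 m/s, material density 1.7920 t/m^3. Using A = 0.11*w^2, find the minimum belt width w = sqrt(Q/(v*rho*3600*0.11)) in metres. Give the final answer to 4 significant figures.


A_req = 1170.0600 / (3.3140 * 1.7920 * 3600) = 0.0547287 m^2
w = sqrt(0.0547287 / 0.11)
w = 0.7054 m


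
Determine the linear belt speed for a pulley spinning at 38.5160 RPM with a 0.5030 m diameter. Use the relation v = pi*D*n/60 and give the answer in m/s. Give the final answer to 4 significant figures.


v = pi * 0.5030 * 38.5160 / 60
v = 1.014 m/s


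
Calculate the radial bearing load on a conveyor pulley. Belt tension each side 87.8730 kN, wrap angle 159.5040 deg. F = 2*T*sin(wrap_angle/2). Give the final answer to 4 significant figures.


F = 2 * 87.8730 * sin(159.5040/2 deg)
F = 172.9 kN


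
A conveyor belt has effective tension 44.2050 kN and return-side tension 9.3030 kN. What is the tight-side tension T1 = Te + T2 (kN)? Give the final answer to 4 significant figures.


T1 = Te + T2 = 44.2050 + 9.3030
T1 = 53.51 kN


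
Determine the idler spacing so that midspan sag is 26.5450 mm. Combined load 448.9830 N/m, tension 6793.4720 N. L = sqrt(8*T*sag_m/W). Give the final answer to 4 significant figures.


sag = 26.5450/1000 = 0.026545 m
L = sqrt(8 * 6793.4720 * 0.026545 / 448.9830)
L = 1.793 m


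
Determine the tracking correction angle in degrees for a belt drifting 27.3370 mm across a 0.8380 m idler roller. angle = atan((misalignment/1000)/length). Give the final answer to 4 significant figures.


misalign_m = 27.3370 / 1000 = 0.027337 m
angle = atan(0.027337 / 0.8380)
angle = 1.868 deg


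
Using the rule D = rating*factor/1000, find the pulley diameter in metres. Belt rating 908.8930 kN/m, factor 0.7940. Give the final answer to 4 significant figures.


D = 908.8930 * 0.7940 / 1000
D = 0.7217 m


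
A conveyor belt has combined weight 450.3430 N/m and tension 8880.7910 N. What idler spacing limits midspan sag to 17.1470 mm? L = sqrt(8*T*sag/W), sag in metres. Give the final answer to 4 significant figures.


sag = 17.1470/1000 = 0.017147 m
L = sqrt(8 * 8880.7910 * 0.017147 / 450.3430)
L = 1.645 m


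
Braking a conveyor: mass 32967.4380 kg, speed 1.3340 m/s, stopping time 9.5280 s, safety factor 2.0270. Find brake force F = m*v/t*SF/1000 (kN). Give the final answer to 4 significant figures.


F = 32967.4380 * 1.3340 / 9.5280 * 2.0270 / 1000
F = 9.356 kN


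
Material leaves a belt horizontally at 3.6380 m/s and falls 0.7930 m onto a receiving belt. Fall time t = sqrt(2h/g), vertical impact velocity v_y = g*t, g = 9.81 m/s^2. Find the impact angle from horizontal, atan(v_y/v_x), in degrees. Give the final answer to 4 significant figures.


t = sqrt(2*0.7930/9.81) = 0.402084 s
v_y = 9.81 * 0.402084 = 3.94444 m/s
angle = atan(3.94444 / 3.6380) = 47.31 deg


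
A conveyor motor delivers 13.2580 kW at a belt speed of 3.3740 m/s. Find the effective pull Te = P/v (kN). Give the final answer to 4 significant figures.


Te = P / v = 13.2580 / 3.3740
Te = 3.929 kN


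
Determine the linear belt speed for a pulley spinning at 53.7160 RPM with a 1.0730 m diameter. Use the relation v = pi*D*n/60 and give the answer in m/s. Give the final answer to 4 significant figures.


v = pi * 1.0730 * 53.7160 / 60
v = 3.018 m/s


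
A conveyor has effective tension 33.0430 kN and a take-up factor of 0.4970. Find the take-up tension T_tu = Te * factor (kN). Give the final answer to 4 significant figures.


T_tu = 33.0430 * 0.4970
T_tu = 16.42 kN


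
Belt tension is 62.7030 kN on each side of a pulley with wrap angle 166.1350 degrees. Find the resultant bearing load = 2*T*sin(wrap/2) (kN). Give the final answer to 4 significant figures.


F = 2 * 62.7030 * sin(166.1350/2 deg)
F = 124.5 kN


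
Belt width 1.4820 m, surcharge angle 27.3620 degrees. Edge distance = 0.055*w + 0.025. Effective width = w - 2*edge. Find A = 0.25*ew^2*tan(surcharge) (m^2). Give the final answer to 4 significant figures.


edge = 0.055*1.4820 + 0.025 = 0.10651 m
ew = 1.4820 - 2*0.10651 = 1.26898 m
A = 0.25 * 1.26898^2 * tan(27.3620 deg)
A = 0.2083 m^2
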